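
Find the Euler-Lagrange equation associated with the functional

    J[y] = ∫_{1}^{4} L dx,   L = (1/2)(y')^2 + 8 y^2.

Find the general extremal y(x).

The Lagrangian is L = (1/2)(y')^2 + 8 y^2.
∂L/∂y = 16y.
∂L/∂y' = y'.
The Euler-Lagrange equation d/dx(∂L/∂y') − ∂L/∂y = 0 becomes:
    y'' - 16 y = 0
General solution: y(x) = A e^(4x) + B e^(-4x), where A and B are arbitrary constants fixed by the endpoint conditions.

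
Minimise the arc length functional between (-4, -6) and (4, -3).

Arc-length functional: J[y] = ∫ sqrt(1 + (y')^2) dx.
Lagrangian L = sqrt(1 + (y')^2) has no explicit y dependence, so ∂L/∂y = 0 and the Euler-Lagrange equation gives
    d/dx( y' / sqrt(1 + (y')^2) ) = 0  ⇒  y' / sqrt(1 + (y')^2) = const.
Hence y' is constant, so y(x) is affine.
Fitting the endpoints (-4, -6) and (4, -3):
    slope m = ((-3) − (-6)) / (4 − (-4)) = 3/8,
    intercept c = (-6) − m·(-4) = -9/2.
Extremal: y(x) = (3/8) x - 9/2.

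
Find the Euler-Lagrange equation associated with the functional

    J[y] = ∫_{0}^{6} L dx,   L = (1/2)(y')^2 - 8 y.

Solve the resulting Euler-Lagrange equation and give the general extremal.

The Lagrangian is L = (1/2)(y')^2 - 8 y.
∂L/∂y = -8.
∂L/∂y' = y'.
The Euler-Lagrange equation d/dx(∂L/∂y') − ∂L/∂y = 0 becomes:
    y'' + 8 = 0
General solution: y(x) = -4 x^2 + A x + B, where A and B are arbitrary constants fixed by the endpoint conditions.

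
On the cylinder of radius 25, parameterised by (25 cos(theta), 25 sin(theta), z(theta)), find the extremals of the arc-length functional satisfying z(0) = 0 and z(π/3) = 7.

Parameterise the cylinder of radius R = 25 as
    r(θ) = (25 cos θ, 25 sin θ, z(θ)).
The arc-length element is
    ds = sqrt(625 + (dz/dθ)^2) dθ,
so the Lagrangian is L = sqrt(625 + z'^2).
L depends on z' only, not on z or θ, so ∂L/∂z = 0 and
    ∂L/∂z' = z' / sqrt(625 + z'^2).
The Euler-Lagrange equation gives
    d/dθ( z' / sqrt(625 + z'^2) ) = 0,
so z' is constant. Integrating once:
    z(θ) = a θ + b,
a helix on the cylinder (a straight line when the cylinder is unrolled). The constants a, b are determined by the endpoint conditions.
With endpoint conditions z(0) = 0 and z(π/3) = 7: from z(0) = b we get b = 0, and a·π/3 + 0 = 7 gives a = 21/π, so
    z(θ) = (21/π) θ.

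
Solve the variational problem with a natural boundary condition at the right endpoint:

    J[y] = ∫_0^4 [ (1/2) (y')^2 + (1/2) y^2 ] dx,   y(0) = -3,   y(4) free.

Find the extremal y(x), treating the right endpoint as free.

The Lagrangian L = (1/2) (y')^2 + (1/2) y^2 gives
    ∂L/∂y = 1 y,   ∂L/∂y' = y'.
Euler-Lagrange: y'' − y = 0.
With k = 1, the general solution is
    y(x) = A cosh(x) + B sinh(x).
Fixed left endpoint y(0) = -3 ⇒ A = -3.
The right endpoint x = 4 is free, so the natural (transversality) condition is ∂L/∂y' |_{x=4} = 0, i.e. y'(4) = 0.
Compute y'(x) = A k sinh(k x) + B k cosh(k x), so
    y'(4) = A k sinh(k·4) + B k cosh(k·4) = 0
    ⇒ B = −A tanh(k·4) = 3 tanh(1·4).
Therefore the extremal is
    y(x) = −3 cosh(1 x) + 3 tanh(1·4) sinh(1 x).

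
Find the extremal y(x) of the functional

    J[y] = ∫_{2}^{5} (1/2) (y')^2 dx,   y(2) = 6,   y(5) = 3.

The Lagrangian is L = (1/2) (y')^2.
Compute ∂L/∂y = 0, ∂L/∂y' = y'.
The Euler-Lagrange equation d/dx(∂L/∂y') − ∂L/∂y = 0 reduces to
    y'' = 0.
Its general solution is
    y(x) = A x + B,
with A, B fixed by the endpoint conditions.
Applying the endpoint conditions y(2) = 6 and y(5) = 3: solve A·2 + B = 6 and A·5 + B = 3. Subtracting gives A(5 − 2) = 3 − 6, so A = -1, and B = 6 − A·2 = 8. Therefore
    y(x) = -x + 8.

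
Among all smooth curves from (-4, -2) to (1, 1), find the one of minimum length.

Arc-length functional: J[y] = ∫ sqrt(1 + (y')^2) dx.
Lagrangian L = sqrt(1 + (y')^2) has no explicit y dependence, so ∂L/∂y = 0 and the Euler-Lagrange equation gives
    d/dx( y' / sqrt(1 + (y')^2) ) = 0  ⇒  y' / sqrt(1 + (y')^2) = const.
Hence y' is constant, so y(x) is affine.
Fitting the endpoints (-4, -2) and (1, 1):
    slope m = (1 − (-2)) / (1 − (-4)) = 3/5,
    intercept c = (-2) − m·(-4) = 2/5.
Extremal: y(x) = (3/5) x + 2/5.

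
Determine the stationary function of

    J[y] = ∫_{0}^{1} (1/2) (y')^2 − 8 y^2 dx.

The Lagrangian is L = (1/2) (y')^2 − 8 y^2.
Compute ∂L/∂y = -16y, ∂L/∂y' = y'.
The Euler-Lagrange equation d/dx(∂L/∂y') − ∂L/∂y = 0 reduces to
    y'' + 16 y = 0.
Its general solution is
    y(x) = A sin(4x) + B cos(4x),
with A, B fixed by the endpoint conditions.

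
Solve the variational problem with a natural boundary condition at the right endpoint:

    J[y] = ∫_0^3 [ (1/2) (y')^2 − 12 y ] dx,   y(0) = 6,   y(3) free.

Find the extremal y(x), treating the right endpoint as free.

The Lagrangian L = (1/2) (y')^2 − 12 y gives
    ∂L/∂y = −12,   ∂L/∂y' = y'.
Euler-Lagrange: d/dx(y') − (−12) = 0, i.e. y'' + 12 = 0, so
    y(x) = −(12/2) x^2 + C1 x + C2.
Fixed left endpoint y(0) = 6 ⇒ C2 = 6.
The right endpoint x = 3 is free, so the natural (transversality) condition is ∂L/∂y' |_{x=3} = 0, i.e. y'(3) = 0.
Compute y'(x) = −12 x + C1, so y'(3) = −36 + C1 = 0 ⇒ C1 = 36.
Therefore the extremal is
    y(x) = −6 x^2 + 36 x + 6.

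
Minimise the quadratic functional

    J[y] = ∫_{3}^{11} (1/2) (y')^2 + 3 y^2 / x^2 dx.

The Lagrangian is L = (1/2) (y')^2 + 3 y^2 / x^2.
Compute ∂L/∂y = 6y/x^2, ∂L/∂y' = y'.
The Euler-Lagrange equation d/dx(∂L/∂y') − ∂L/∂y = 0 reduces to
    y'' − 6/x^2 · y = 0  (x > 0).
Its general solution is
    y(x) = A x^3 + B x^(-2),
with A, B fixed by the endpoint conditions.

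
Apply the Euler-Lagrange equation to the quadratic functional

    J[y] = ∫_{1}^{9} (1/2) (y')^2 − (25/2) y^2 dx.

The Lagrangian is L = (1/2) (y')^2 − (25/2) y^2.
Compute ∂L/∂y = -25y, ∂L/∂y' = y'.
The Euler-Lagrange equation d/dx(∂L/∂y') − ∂L/∂y = 0 reduces to
    y'' + 25 y = 0.
Its general solution is
    y(x) = A sin(5x) + B cos(5x),
with A, B fixed by the endpoint conditions.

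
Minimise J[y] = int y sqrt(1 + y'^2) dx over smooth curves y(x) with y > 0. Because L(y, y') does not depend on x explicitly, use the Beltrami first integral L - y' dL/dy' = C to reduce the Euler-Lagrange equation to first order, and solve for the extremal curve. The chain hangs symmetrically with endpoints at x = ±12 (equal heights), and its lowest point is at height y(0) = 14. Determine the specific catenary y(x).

The Lagrangian L(y, y') = y sqrt(1 + y'^2) has no explicit x dependence, so the Beltrami identity applies:
    L − y' ∂L/∂y' = C.
Compute ∂L/∂y' = y · y' / sqrt(1 + y'^2). Then
    L − y' ∂L/∂y'
    = y sqrt(1 + y'^2) − y · y'^2 / sqrt(1 + y'^2)
    = y (1 + y'^2 − y'^2) / sqrt(1 + y'^2)
    = y / sqrt(1 + y'^2) = C.
Squaring gives y^2 = C^2 (1 + y'^2), i.e.
    y'^2 = y^2 / C^2 − 1.
Separating variables,
    dy / sqrt(y^2 − C^2) = dx / C,
and integrating gives arccosh(y / C) = (x − a)/C, so
    y(x) = C cosh((x − a)/C),
the catenary. The constants C and a are fixed by the two endpoint conditions (and, for the hanging-chain problem, the length constraint selects C).
Now fit the given data. The endpoints x = ±12 are symmetric at equal height, so the catenary is even about its minimum: a = 0 and y(x) = C cosh(x/C). The lowest point is y(0) = C cosh(0) = C, and we are told y(0) = 14, so C = 14. Therefore
    y(x) = 14 cosh(x/14),
and at the endpoints
    y(±12) = 14 cosh(12/14).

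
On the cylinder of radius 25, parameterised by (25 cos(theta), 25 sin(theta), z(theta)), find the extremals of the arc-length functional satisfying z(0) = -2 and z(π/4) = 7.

Parameterise the cylinder of radius R = 25 as
    r(θ) = (25 cos θ, 25 sin θ, z(θ)).
The arc-length element is
    ds = sqrt(625 + (dz/dθ)^2) dθ,
so the Lagrangian is L = sqrt(625 + z'^2).
L depends on z' only, not on z or θ, so ∂L/∂z = 0 and
    ∂L/∂z' = z' / sqrt(625 + z'^2).
The Euler-Lagrange equation gives
    d/dθ( z' / sqrt(625 + z'^2) ) = 0,
so z' is constant. Integrating once:
    z(θ) = a θ + b,
a helix on the cylinder (a straight line when the cylinder is unrolled). The constants a, b are determined by the endpoint conditions.
With endpoint conditions z(0) = -2 and z(π/4) = 7: from z(0) = b we get b = -2, and a·π/4 + -2 = 7 gives a = 36/π, so
    z(θ) = (36/π) θ − 2.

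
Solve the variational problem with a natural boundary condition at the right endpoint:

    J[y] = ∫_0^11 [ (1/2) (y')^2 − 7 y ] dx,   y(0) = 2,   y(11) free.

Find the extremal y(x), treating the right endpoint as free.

The Lagrangian L = (1/2) (y')^2 − 7 y gives
    ∂L/∂y = −7,   ∂L/∂y' = y'.
Euler-Lagrange: d/dx(y') − (−7) = 0, i.e. y'' + 7 = 0, so
    y(x) = −(7/2) x^2 + C1 x + C2.
Fixed left endpoint y(0) = 2 ⇒ C2 = 2.
The right endpoint x = 11 is free, so the natural (transversality) condition is ∂L/∂y' |_{x=11} = 0, i.e. y'(11) = 0.
Compute y'(x) = −7 x + C1, so y'(11) = −77 + C1 = 0 ⇒ C1 = 77.
Therefore the extremal is
    y(x) = −(7/2) x^2 + 77 x + 2.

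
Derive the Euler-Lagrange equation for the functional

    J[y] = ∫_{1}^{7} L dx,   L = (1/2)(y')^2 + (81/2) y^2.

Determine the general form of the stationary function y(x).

The Lagrangian is L = (1/2)(y')^2 + (81/2) y^2.
∂L/∂y = 81y.
∂L/∂y' = y'.
The Euler-Lagrange equation d/dx(∂L/∂y') − ∂L/∂y = 0 becomes:
    y'' - 81 y = 0
General solution: y(x) = A e^(9x) + B e^(-9x), where A and B are arbitrary constants fixed by the endpoint conditions.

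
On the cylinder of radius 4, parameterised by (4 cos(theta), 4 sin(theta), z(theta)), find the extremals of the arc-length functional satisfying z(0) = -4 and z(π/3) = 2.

Parameterise the cylinder of radius R = 4 as
    r(θ) = (4 cos θ, 4 sin θ, z(θ)).
The arc-length element is
    ds = sqrt(16 + (dz/dθ)^2) dθ,
so the Lagrangian is L = sqrt(16 + z'^2).
L depends on z' only, not on z or θ, so ∂L/∂z = 0 and
    ∂L/∂z' = z' / sqrt(16 + z'^2).
The Euler-Lagrange equation gives
    d/dθ( z' / sqrt(16 + z'^2) ) = 0,
so z' is constant. Integrating once:
    z(θ) = a θ + b,
a helix on the cylinder (a straight line when the cylinder is unrolled). The constants a, b are determined by the endpoint conditions.
With endpoint conditions z(0) = -4 and z(π/3) = 2: from z(0) = b we get b = -4, and a·π/3 + -4 = 2 gives a = 18/π, so
    z(θ) = (18/π) θ − 4.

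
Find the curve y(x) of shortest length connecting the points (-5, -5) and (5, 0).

Arc-length functional: J[y] = ∫ sqrt(1 + (y')^2) dx.
Lagrangian L = sqrt(1 + (y')^2) has no explicit y dependence, so ∂L/∂y = 0 and the Euler-Lagrange equation gives
    d/dx( y' / sqrt(1 + (y')^2) ) = 0  ⇒  y' / sqrt(1 + (y')^2) = const.
Hence y' is constant, so y(x) is affine.
Fitting the endpoints (-5, -5) and (5, 0):
    slope m = (0 − (-5)) / (5 − (-5)) = 1/2,
    intercept c = (-5) − m·(-5) = -5/2.
Extremal: y(x) = (1/2) x - 5/2.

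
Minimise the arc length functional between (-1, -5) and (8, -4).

Arc-length functional: J[y] = ∫ sqrt(1 + (y')^2) dx.
Lagrangian L = sqrt(1 + (y')^2) has no explicit y dependence, so ∂L/∂y = 0 and the Euler-Lagrange equation gives
    d/dx( y' / sqrt(1 + (y')^2) ) = 0  ⇒  y' / sqrt(1 + (y')^2) = const.
Hence y' is constant, so y(x) is affine.
Fitting the endpoints (-1, -5) and (8, -4):
    slope m = ((-4) − (-5)) / (8 − (-1)) = 1/9,
    intercept c = (-5) − m·(-1) = -44/9.
Extremal: y(x) = (1/9) x - 44/9.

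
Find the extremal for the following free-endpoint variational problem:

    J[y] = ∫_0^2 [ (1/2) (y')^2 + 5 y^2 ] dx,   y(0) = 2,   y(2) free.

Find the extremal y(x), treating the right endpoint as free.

The Lagrangian L = (1/2) (y')^2 + 5 y^2 gives
    ∂L/∂y = 10 y,   ∂L/∂y' = y'.
Euler-Lagrange: y'' − 10 y = 0.
With k = sqrt(10), the general solution is
    y(x) = A cosh(sqrt(10) x) + B sinh(sqrt(10) x).
Fixed left endpoint y(0) = 2 ⇒ A = 2.
The right endpoint x = 2 is free, so the natural (transversality) condition is ∂L/∂y' |_{x=2} = 0, i.e. y'(2) = 0.
Compute y'(x) = A k sinh(k x) + B k cosh(k x), so
    y'(2) = A k sinh(k·2) + B k cosh(k·2) = 0
    ⇒ B = −A tanh(k·2) = − 2 tanh(sqrt(10)·2).
Therefore the extremal is
    y(x) = 2 cosh(sqrt(10) x) − 2 tanh(sqrt(10)·2) sinh(sqrt(10) x).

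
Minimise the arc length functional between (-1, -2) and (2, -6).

Arc-length functional: J[y] = ∫ sqrt(1 + (y')^2) dx.
Lagrangian L = sqrt(1 + (y')^2) has no explicit y dependence, so ∂L/∂y = 0 and the Euler-Lagrange equation gives
    d/dx( y' / sqrt(1 + (y')^2) ) = 0  ⇒  y' / sqrt(1 + (y')^2) = const.
Hence y' is constant, so y(x) is affine.
Fitting the endpoints (-1, -2) and (2, -6):
    slope m = ((-6) − (-2)) / (2 − (-1)) = -4/3,
    intercept c = (-2) − m·(-1) = -10/3.
Extremal: y(x) = (-4/3) x - 10/3.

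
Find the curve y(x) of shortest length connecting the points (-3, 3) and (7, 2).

Arc-length functional: J[y] = ∫ sqrt(1 + (y')^2) dx.
Lagrangian L = sqrt(1 + (y')^2) has no explicit y dependence, so ∂L/∂y = 0 and the Euler-Lagrange equation gives
    d/dx( y' / sqrt(1 + (y')^2) ) = 0  ⇒  y' / sqrt(1 + (y')^2) = const.
Hence y' is constant, so y(x) is affine.
Fitting the endpoints (-3, 3) and (7, 2):
    slope m = (2 − 3) / (7 − (-3)) = -1/10,
    intercept c = 3 − m·(-3) = 27/10.
Extremal: y(x) = (-1/10) x + 27/10.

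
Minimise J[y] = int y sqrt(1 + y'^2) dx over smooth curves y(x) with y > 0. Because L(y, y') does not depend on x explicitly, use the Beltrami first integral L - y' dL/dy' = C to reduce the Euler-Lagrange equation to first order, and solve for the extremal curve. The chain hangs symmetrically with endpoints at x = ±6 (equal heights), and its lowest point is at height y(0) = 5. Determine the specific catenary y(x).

The Lagrangian L(y, y') = y sqrt(1 + y'^2) has no explicit x dependence, so the Beltrami identity applies:
    L − y' ∂L/∂y' = C.
Compute ∂L/∂y' = y · y' / sqrt(1 + y'^2). Then
    L − y' ∂L/∂y'
    = y sqrt(1 + y'^2) − y · y'^2 / sqrt(1 + y'^2)
    = y (1 + y'^2 − y'^2) / sqrt(1 + y'^2)
    = y / sqrt(1 + y'^2) = C.
Squaring gives y^2 = C^2 (1 + y'^2), i.e.
    y'^2 = y^2 / C^2 − 1.
Separating variables,
    dy / sqrt(y^2 − C^2) = dx / C,
and integrating gives arccosh(y / C) = (x − a)/C, so
    y(x) = C cosh((x − a)/C),
the catenary. The constants C and a are fixed by the two endpoint conditions (and, for the hanging-chain problem, the length constraint selects C).
Now fit the given data. The endpoints x = ±6 are symmetric at equal height, so the catenary is even about its minimum: a = 0 and y(x) = C cosh(x/C). The lowest point is y(0) = C cosh(0) = C, and we are told y(0) = 5, so C = 5. Therefore
    y(x) = 5 cosh(x/5),
and at the endpoints
    y(±6) = 5 cosh(6/5).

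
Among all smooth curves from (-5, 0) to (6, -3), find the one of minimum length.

Arc-length functional: J[y] = ∫ sqrt(1 + (y')^2) dx.
Lagrangian L = sqrt(1 + (y')^2) has no explicit y dependence, so ∂L/∂y = 0 and the Euler-Lagrange equation gives
    d/dx( y' / sqrt(1 + (y')^2) ) = 0  ⇒  y' / sqrt(1 + (y')^2) = const.
Hence y' is constant, so y(x) is affine.
Fitting the endpoints (-5, 0) and (6, -3):
    slope m = ((-3) − 0) / (6 − (-5)) = -3/11,
    intercept c = 0 − m·(-5) = -15/11.
Extremal: y(x) = (-3/11) x - 15/11.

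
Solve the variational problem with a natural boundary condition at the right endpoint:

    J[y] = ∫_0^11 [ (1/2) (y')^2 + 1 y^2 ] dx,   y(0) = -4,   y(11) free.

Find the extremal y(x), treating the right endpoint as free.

The Lagrangian L = (1/2) (y')^2 + 1 y^2 gives
    ∂L/∂y = 2 y,   ∂L/∂y' = y'.
Euler-Lagrange: y'' − 2 y = 0.
With k = sqrt(2), the general solution is
    y(x) = A cosh(sqrt(2) x) + B sinh(sqrt(2) x).
Fixed left endpoint y(0) = -4 ⇒ A = -4.
The right endpoint x = 11 is free, so the natural (transversality) condition is ∂L/∂y' |_{x=11} = 0, i.e. y'(11) = 0.
Compute y'(x) = A k sinh(k x) + B k cosh(k x), so
    y'(11) = A k sinh(k·11) + B k cosh(k·11) = 0
    ⇒ B = −A tanh(k·11) = 4 tanh(sqrt(2)·11).
Therefore the extremal is
    y(x) = −4 cosh(sqrt(2) x) + 4 tanh(sqrt(2)·11) sinh(sqrt(2) x).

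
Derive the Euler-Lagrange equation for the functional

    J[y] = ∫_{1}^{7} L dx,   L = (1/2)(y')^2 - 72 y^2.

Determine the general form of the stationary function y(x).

The Lagrangian is L = (1/2)(y')^2 - 72 y^2.
∂L/∂y = -144y.
∂L/∂y' = y'.
The Euler-Lagrange equation d/dx(∂L/∂y') − ∂L/∂y = 0 becomes:
    y'' + 144 y = 0
General solution: y(x) = A sin(12x) + B cos(12x), where A and B are arbitrary constants fixed by the endpoint conditions.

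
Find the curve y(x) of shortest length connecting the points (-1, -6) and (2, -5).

Arc-length functional: J[y] = ∫ sqrt(1 + (y')^2) dx.
Lagrangian L = sqrt(1 + (y')^2) has no explicit y dependence, so ∂L/∂y = 0 and the Euler-Lagrange equation gives
    d/dx( y' / sqrt(1 + (y')^2) ) = 0  ⇒  y' / sqrt(1 + (y')^2) = const.
Hence y' is constant, so y(x) is affine.
Fitting the endpoints (-1, -6) and (2, -5):
    slope m = ((-5) − (-6)) / (2 − (-1)) = 1/3,
    intercept c = (-6) − m·(-1) = -17/3.
Extremal: y(x) = (1/3) x - 17/3.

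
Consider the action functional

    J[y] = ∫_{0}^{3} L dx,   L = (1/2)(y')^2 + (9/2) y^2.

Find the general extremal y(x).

The Lagrangian is L = (1/2)(y')^2 + (9/2) y^2.
∂L/∂y = 9y.
∂L/∂y' = y'.
The Euler-Lagrange equation d/dx(∂L/∂y') − ∂L/∂y = 0 becomes:
    y'' - 9 y = 0
General solution: y(x) = A e^(3x) + B e^(-3x), where A and B are arbitrary constants fixed by the endpoint conditions.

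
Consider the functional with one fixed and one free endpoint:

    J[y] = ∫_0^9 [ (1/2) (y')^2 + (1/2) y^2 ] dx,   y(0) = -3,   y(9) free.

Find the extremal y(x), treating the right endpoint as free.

The Lagrangian L = (1/2) (y')^2 + (1/2) y^2 gives
    ∂L/∂y = 1 y,   ∂L/∂y' = y'.
Euler-Lagrange: y'' − y = 0.
With k = 1, the general solution is
    y(x) = A cosh(x) + B sinh(x).
Fixed left endpoint y(0) = -3 ⇒ A = -3.
The right endpoint x = 9 is free, so the natural (transversality) condition is ∂L/∂y' |_{x=9} = 0, i.e. y'(9) = 0.
Compute y'(x) = A k sinh(k x) + B k cosh(k x), so
    y'(9) = A k sinh(k·9) + B k cosh(k·9) = 0
    ⇒ B = −A tanh(k·9) = 3 tanh(1·9).
Therefore the extremal is
    y(x) = −3 cosh(1 x) + 3 tanh(1·9) sinh(1 x).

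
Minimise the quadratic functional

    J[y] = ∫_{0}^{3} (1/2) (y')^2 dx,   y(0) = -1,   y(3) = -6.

The Lagrangian is L = (1/2) (y')^2.
Compute ∂L/∂y = 0, ∂L/∂y' = y'.
The Euler-Lagrange equation d/dx(∂L/∂y') − ∂L/∂y = 0 reduces to
    y'' = 0.
Its general solution is
    y(x) = A x + B,
with A, B fixed by the endpoint conditions.
Applying the endpoint conditions y(0) = -1 and y(3) = -6: solve A·0 + B = -1 and A·3 + B = -6. Subtracting gives A(3 − 0) = -6 − -1, so A = -5/3, and B = -1 − A·0 = -1. Therefore
    y(x) = (-5/3) x - 1.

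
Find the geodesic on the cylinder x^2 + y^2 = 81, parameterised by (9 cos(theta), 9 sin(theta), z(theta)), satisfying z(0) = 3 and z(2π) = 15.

Parameterise the cylinder of radius R = 9 as
    r(θ) = (9 cos θ, 9 sin θ, z(θ)).
The arc-length element is
    ds = sqrt(81 + (dz/dθ)^2) dθ,
so the Lagrangian is L = sqrt(81 + z'^2).
L depends on z' only, not on z or θ, so ∂L/∂z = 0 and
    ∂L/∂z' = z' / sqrt(81 + z'^2).
The Euler-Lagrange equation gives
    d/dθ( z' / sqrt(81 + z'^2) ) = 0,
so z' is constant. Integrating once:
    z(θ) = a θ + b,
a helix on the cylinder (a straight line when the cylinder is unrolled). The constants a, b are determined by the endpoint conditions.
With endpoint conditions z(0) = 3 and z(2π) = 15: from z(0) = b we get b = 3, and a·2π + 3 = 15 gives a = 6/π, so
    z(θ) = (6/π) θ + 3.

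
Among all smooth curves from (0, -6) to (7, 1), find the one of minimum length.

Arc-length functional: J[y] = ∫ sqrt(1 + (y')^2) dx.
Lagrangian L = sqrt(1 + (y')^2) has no explicit y dependence, so ∂L/∂y = 0 and the Euler-Lagrange equation gives
    d/dx( y' / sqrt(1 + (y')^2) ) = 0  ⇒  y' / sqrt(1 + (y')^2) = const.
Hence y' is constant, so y(x) is affine.
Fitting the endpoints (0, -6) and (7, 1):
    slope m = (1 − (-6)) / (7 − 0) = 1,
    intercept c = (-6) − m·0 = -6.
Extremal: y(x) = x - 6.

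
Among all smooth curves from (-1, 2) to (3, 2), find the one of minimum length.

Arc-length functional: J[y] = ∫ sqrt(1 + (y')^2) dx.
Lagrangian L = sqrt(1 + (y')^2) has no explicit y dependence, so ∂L/∂y = 0 and the Euler-Lagrange equation gives
    d/dx( y' / sqrt(1 + (y')^2) ) = 0  ⇒  y' / sqrt(1 + (y')^2) = const.
Hence y' is constant, so y(x) is affine.
Fitting the endpoints (-1, 2) and (3, 2):
    slope m = (2 − 2) / (3 − (-1)) = 0,
    intercept c = 2 − m·(-1) = 2.
Extremal: y(x) = 2.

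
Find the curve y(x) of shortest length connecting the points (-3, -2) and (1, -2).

Arc-length functional: J[y] = ∫ sqrt(1 + (y')^2) dx.
Lagrangian L = sqrt(1 + (y')^2) has no explicit y dependence, so ∂L/∂y = 0 and the Euler-Lagrange equation gives
    d/dx( y' / sqrt(1 + (y')^2) ) = 0  ⇒  y' / sqrt(1 + (y')^2) = const.
Hence y' is constant, so y(x) is affine.
Fitting the endpoints (-3, -2) and (1, -2):
    slope m = ((-2) − (-2)) / (1 − (-3)) = 0,
    intercept c = (-2) − m·(-3) = -2.
Extremal: y(x) = -2.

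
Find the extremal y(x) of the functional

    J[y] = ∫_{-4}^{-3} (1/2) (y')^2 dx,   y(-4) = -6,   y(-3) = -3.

The Lagrangian is L = (1/2) (y')^2.
Compute ∂L/∂y = 0, ∂L/∂y' = y'.
The Euler-Lagrange equation d/dx(∂L/∂y') − ∂L/∂y = 0 reduces to
    y'' = 0.
Its general solution is
    y(x) = A x + B,
with A, B fixed by the endpoint conditions.
Applying the endpoint conditions y(-4) = -6 and y(-3) = -3: solve A·-4 + B = -6 and A·-3 + B = -3. Subtracting gives A(-3 − -4) = -3 − -6, so A = 3, and B = -6 − A·-4 = 6. Therefore
    y(x) = 3 x + 6.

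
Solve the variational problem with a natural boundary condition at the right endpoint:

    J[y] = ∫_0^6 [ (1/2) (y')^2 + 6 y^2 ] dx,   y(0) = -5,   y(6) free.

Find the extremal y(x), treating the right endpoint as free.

The Lagrangian L = (1/2) (y')^2 + 6 y^2 gives
    ∂L/∂y = 12 y,   ∂L/∂y' = y'.
Euler-Lagrange: y'' − 12 y = 0.
With k = sqrt(12), the general solution is
    y(x) = A cosh(sqrt(12) x) + B sinh(sqrt(12) x).
Fixed left endpoint y(0) = -5 ⇒ A = -5.
The right endpoint x = 6 is free, so the natural (transversality) condition is ∂L/∂y' |_{x=6} = 0, i.e. y'(6) = 0.
Compute y'(x) = A k sinh(k x) + B k cosh(k x), so
    y'(6) = A k sinh(k·6) + B k cosh(k·6) = 0
    ⇒ B = −A tanh(k·6) = 5 tanh(sqrt(12)·6).
Therefore the extremal is
    y(x) = −5 cosh(sqrt(12) x) + 5 tanh(sqrt(12)·6) sinh(sqrt(12) x).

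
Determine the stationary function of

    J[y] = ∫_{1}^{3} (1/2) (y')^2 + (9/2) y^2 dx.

The Lagrangian is L = (1/2) (y')^2 + (9/2) y^2.
Compute ∂L/∂y = 9y, ∂L/∂y' = y'.
The Euler-Lagrange equation d/dx(∂L/∂y') − ∂L/∂y = 0 reduces to
    y'' − 9 y = 0.
Its general solution is
    y(x) = A e^(3x) + B e^(−3x),
with A, B fixed by the endpoint conditions.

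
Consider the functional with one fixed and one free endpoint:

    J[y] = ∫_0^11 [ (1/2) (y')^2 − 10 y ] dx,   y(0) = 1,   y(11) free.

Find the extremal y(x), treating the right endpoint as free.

The Lagrangian L = (1/2) (y')^2 − 10 y gives
    ∂L/∂y = −10,   ∂L/∂y' = y'.
Euler-Lagrange: d/dx(y') − (−10) = 0, i.e. y'' + 10 = 0, so
    y(x) = −(10/2) x^2 + C1 x + C2.
Fixed left endpoint y(0) = 1 ⇒ C2 = 1.
The right endpoint x = 11 is free, so the natural (transversality) condition is ∂L/∂y' |_{x=11} = 0, i.e. y'(11) = 0.
Compute y'(x) = −10 x + C1, so y'(11) = −110 + C1 = 0 ⇒ C1 = 110.
Therefore the extremal is
    y(x) = −5 x^2 + 110 x + 1.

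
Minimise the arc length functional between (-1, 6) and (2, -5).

Arc-length functional: J[y] = ∫ sqrt(1 + (y')^2) dx.
Lagrangian L = sqrt(1 + (y')^2) has no explicit y dependence, so ∂L/∂y = 0 and the Euler-Lagrange equation gives
    d/dx( y' / sqrt(1 + (y')^2) ) = 0  ⇒  y' / sqrt(1 + (y')^2) = const.
Hence y' is constant, so y(x) is affine.
Fitting the endpoints (-1, 6) and (2, -5):
    slope m = ((-5) − 6) / (2 − (-1)) = -11/3,
    intercept c = 6 − m·(-1) = 7/3.
Extremal: y(x) = (-11/3) x + 7/3.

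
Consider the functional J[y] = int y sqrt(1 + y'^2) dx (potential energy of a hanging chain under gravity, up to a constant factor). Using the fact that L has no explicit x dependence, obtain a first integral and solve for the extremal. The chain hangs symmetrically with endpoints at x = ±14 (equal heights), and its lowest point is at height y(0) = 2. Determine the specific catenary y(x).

The Lagrangian L(y, y') = y sqrt(1 + y'^2) has no explicit x dependence, so the Beltrami identity applies:
    L − y' ∂L/∂y' = C.
Compute ∂L/∂y' = y · y' / sqrt(1 + y'^2). Then
    L − y' ∂L/∂y'
    = y sqrt(1 + y'^2) − y · y'^2 / sqrt(1 + y'^2)
    = y (1 + y'^2 − y'^2) / sqrt(1 + y'^2)
    = y / sqrt(1 + y'^2) = C.
Squaring gives y^2 = C^2 (1 + y'^2), i.e.
    y'^2 = y^2 / C^2 − 1.
Separating variables,
    dy / sqrt(y^2 − C^2) = dx / C,
and integrating gives arccosh(y / C) = (x − a)/C, so
    y(x) = C cosh((x − a)/C),
the catenary. The constants C and a are fixed by the two endpoint conditions (and, for the hanging-chain problem, the length constraint selects C).
Now fit the given data. The endpoints x = ±14 are symmetric at equal height, so the catenary is even about its minimum: a = 0 and y(x) = C cosh(x/C). The lowest point is y(0) = C cosh(0) = C, and we are told y(0) = 2, so C = 2. Therefore
    y(x) = 2 cosh(x/2),
and at the endpoints
    y(±14) = 2 cosh(14/2).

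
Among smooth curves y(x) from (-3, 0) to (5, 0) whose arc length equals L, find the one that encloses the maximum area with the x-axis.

Set up the augmented Lagrangian using a multiplier λ for the length constraint:
    F(y, y') = y − λ sqrt(1 + y'^2).
F has no explicit x dependence, so the Beltrami identity yields a first integral
    F − y' ∂F/∂y' = C.
Compute ∂F/∂y' = −λ y' / sqrt(1 + y'^2). Then
    y − λ sqrt(1 + y'^2) + λ y'^2 / sqrt(1 + y'^2) = C
    ⇒  y − λ / sqrt(1 + y'^2) = C.
Solving for y' and integrating gives
    (x − a)^2 + (y − b)^2 = λ^2,
a circular arc of radius λ. The constants a, b are determined by the endpoint conditions y(-3) = y(5) = 0, and λ is fixed implicitly by the length constraint
    ∫_{-3}^{5} sqrt(1 + y'^2) dx = L.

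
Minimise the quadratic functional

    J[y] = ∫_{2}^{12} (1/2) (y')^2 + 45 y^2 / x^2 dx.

The Lagrangian is L = (1/2) (y')^2 + 45 y^2 / x^2.
Compute ∂L/∂y = 90y/x^2, ∂L/∂y' = y'.
The Euler-Lagrange equation d/dx(∂L/∂y') − ∂L/∂y = 0 reduces to
    y'' − 90/x^2 · y = 0  (x > 0).
Its general solution is
    y(x) = A x^10 + B x^(-9),
with A, B fixed by the endpoint conditions.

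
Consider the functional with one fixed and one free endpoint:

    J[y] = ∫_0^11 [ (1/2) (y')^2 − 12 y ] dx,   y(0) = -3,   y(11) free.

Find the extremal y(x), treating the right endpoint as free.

The Lagrangian L = (1/2) (y')^2 − 12 y gives
    ∂L/∂y = −12,   ∂L/∂y' = y'.
Euler-Lagrange: d/dx(y') − (−12) = 0, i.e. y'' + 12 = 0, so
    y(x) = −(12/2) x^2 + C1 x + C2.
Fixed left endpoint y(0) = -3 ⇒ C2 = -3.
The right endpoint x = 11 is free, so the natural (transversality) condition is ∂L/∂y' |_{x=11} = 0, i.e. y'(11) = 0.
Compute y'(x) = −12 x + C1, so y'(11) = −132 + C1 = 0 ⇒ C1 = 132.
Therefore the extremal is
    y(x) = −6 x^2 + 132 x − 3.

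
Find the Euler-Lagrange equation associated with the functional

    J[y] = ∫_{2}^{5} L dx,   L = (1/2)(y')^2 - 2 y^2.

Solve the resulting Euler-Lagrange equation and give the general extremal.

The Lagrangian is L = (1/2)(y')^2 - 2 y^2.
∂L/∂y = -4y.
∂L/∂y' = y'.
The Euler-Lagrange equation d/dx(∂L/∂y') − ∂L/∂y = 0 becomes:
    y'' + 4 y = 0
General solution: y(x) = A sin(2x) + B cos(2x), where A and B are arbitrary constants fixed by the endpoint conditions.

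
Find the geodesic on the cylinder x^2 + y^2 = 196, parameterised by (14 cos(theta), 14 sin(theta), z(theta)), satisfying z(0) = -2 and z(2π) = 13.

Parameterise the cylinder of radius R = 14 as
    r(θ) = (14 cos θ, 14 sin θ, z(θ)).
The arc-length element is
    ds = sqrt(196 + (dz/dθ)^2) dθ,
so the Lagrangian is L = sqrt(196 + z'^2).
L depends on z' only, not on z or θ, so ∂L/∂z = 0 and
    ∂L/∂z' = z' / sqrt(196 + z'^2).
The Euler-Lagrange equation gives
    d/dθ( z' / sqrt(196 + z'^2) ) = 0,
so z' is constant. Integrating once:
    z(θ) = a θ + b,
a helix on the cylinder (a straight line when the cylinder is unrolled). The constants a, b are determined by the endpoint conditions.
With endpoint conditions z(0) = -2 and z(2π) = 13: from z(0) = b we get b = -2, and a·2π + -2 = 13 gives a = 15/(2π), so
    z(θ) = (15/(2π)) θ − 2.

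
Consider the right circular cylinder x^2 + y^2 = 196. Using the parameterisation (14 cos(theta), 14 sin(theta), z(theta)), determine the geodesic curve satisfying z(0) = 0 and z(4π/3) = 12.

Parameterise the cylinder of radius R = 14 as
    r(θ) = (14 cos θ, 14 sin θ, z(θ)).
The arc-length element is
    ds = sqrt(196 + (dz/dθ)^2) dθ,
so the Lagrangian is L = sqrt(196 + z'^2).
L depends on z' only, not on z or θ, so ∂L/∂z = 0 and
    ∂L/∂z' = z' / sqrt(196 + z'^2).
The Euler-Lagrange equation gives
    d/dθ( z' / sqrt(196 + z'^2) ) = 0,
so z' is constant. Integrating once:
    z(θ) = a θ + b,
a helix on the cylinder (a straight line when the cylinder is unrolled). The constants a, b are determined by the endpoint conditions.
With endpoint conditions z(0) = 0 and z(4π/3) = 12: from z(0) = b we get b = 0, and a·4π/3 + 0 = 12 gives a = 9/π, so
    z(θ) = (9/π) θ.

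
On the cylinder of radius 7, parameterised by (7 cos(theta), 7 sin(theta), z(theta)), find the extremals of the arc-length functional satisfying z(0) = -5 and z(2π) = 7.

Parameterise the cylinder of radius R = 7 as
    r(θ) = (7 cos θ, 7 sin θ, z(θ)).
The arc-length element is
    ds = sqrt(49 + (dz/dθ)^2) dθ,
so the Lagrangian is L = sqrt(49 + z'^2).
L depends on z' only, not on z or θ, so ∂L/∂z = 0 and
    ∂L/∂z' = z' / sqrt(49 + z'^2).
The Euler-Lagrange equation gives
    d/dθ( z' / sqrt(49 + z'^2) ) = 0,
so z' is constant. Integrating once:
    z(θ) = a θ + b,
a helix on the cylinder (a straight line when the cylinder is unrolled). The constants a, b are determined by the endpoint conditions.
With endpoint conditions z(0) = -5 and z(2π) = 7: from z(0) = b we get b = -5, and a·2π + -5 = 7 gives a = 6/π, so
    z(θ) = (6/π) θ − 5.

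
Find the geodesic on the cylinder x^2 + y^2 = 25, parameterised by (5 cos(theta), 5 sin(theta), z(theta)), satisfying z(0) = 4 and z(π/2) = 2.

Parameterise the cylinder of radius R = 5 as
    r(θ) = (5 cos θ, 5 sin θ, z(θ)).
The arc-length element is
    ds = sqrt(25 + (dz/dθ)^2) dθ,
so the Lagrangian is L = sqrt(25 + z'^2).
L depends on z' only, not on z or θ, so ∂L/∂z = 0 and
    ∂L/∂z' = z' / sqrt(25 + z'^2).
The Euler-Lagrange equation gives
    d/dθ( z' / sqrt(25 + z'^2) ) = 0,
so z' is constant. Integrating once:
    z(θ) = a θ + b,
a helix on the cylinder (a straight line when the cylinder is unrolled). The constants a, b are determined by the endpoint conditions.
With endpoint conditions z(0) = 4 and z(π/2) = 2: from z(0) = b we get b = 4, and a·π/2 + 4 = 2 gives a = -4/π, so
    z(θ) = (-4/π) θ + 4.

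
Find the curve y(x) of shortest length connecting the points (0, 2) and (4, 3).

Arc-length functional: J[y] = ∫ sqrt(1 + (y')^2) dx.
Lagrangian L = sqrt(1 + (y')^2) has no explicit y dependence, so ∂L/∂y = 0 and the Euler-Lagrange equation gives
    d/dx( y' / sqrt(1 + (y')^2) ) = 0  ⇒  y' / sqrt(1 + (y')^2) = const.
Hence y' is constant, so y(x) is affine.
Fitting the endpoints (0, 2) and (4, 3):
    slope m = (3 − 2) / (4 − 0) = 1/4,
    intercept c = 2 − m·0 = 2.
Extremal: y(x) = (1/4) x + 2.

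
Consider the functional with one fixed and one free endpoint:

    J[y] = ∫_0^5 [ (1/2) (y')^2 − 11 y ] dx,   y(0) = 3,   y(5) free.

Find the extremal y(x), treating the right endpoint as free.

The Lagrangian L = (1/2) (y')^2 − 11 y gives
    ∂L/∂y = −11,   ∂L/∂y' = y'.
Euler-Lagrange: d/dx(y') − (−11) = 0, i.e. y'' + 11 = 0, so
    y(x) = −(11/2) x^2 + C1 x + C2.
Fixed left endpoint y(0) = 3 ⇒ C2 = 3.
The right endpoint x = 5 is free, so the natural (transversality) condition is ∂L/∂y' |_{x=5} = 0, i.e. y'(5) = 0.
Compute y'(x) = −11 x + C1, so y'(5) = −55 + C1 = 0 ⇒ C1 = 55.
Therefore the extremal is
    y(x) = −(11/2) x^2 + 55 x + 3.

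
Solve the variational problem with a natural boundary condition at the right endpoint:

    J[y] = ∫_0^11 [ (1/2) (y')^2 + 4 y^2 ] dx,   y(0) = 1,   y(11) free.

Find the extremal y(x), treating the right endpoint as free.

The Lagrangian L = (1/2) (y')^2 + 4 y^2 gives
    ∂L/∂y = 8 y,   ∂L/∂y' = y'.
Euler-Lagrange: y'' − 8 y = 0.
With k = sqrt(8), the general solution is
    y(x) = A cosh(sqrt(8) x) + B sinh(sqrt(8) x).
Fixed left endpoint y(0) = 1 ⇒ A = 1.
The right endpoint x = 11 is free, so the natural (transversality) condition is ∂L/∂y' |_{x=11} = 0, i.e. y'(11) = 0.
Compute y'(x) = A k sinh(k x) + B k cosh(k x), so
    y'(11) = A k sinh(k·11) + B k cosh(k·11) = 0
    ⇒ B = −A tanh(k·11) = − tanh(sqrt(8)·11).
Therefore the extremal is
    y(x) = cosh(sqrt(8) x) − tanh(sqrt(8)·11) sinh(sqrt(8) x).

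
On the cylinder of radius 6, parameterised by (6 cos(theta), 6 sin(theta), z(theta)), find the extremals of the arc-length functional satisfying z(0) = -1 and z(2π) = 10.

Parameterise the cylinder of radius R = 6 as
    r(θ) = (6 cos θ, 6 sin θ, z(θ)).
The arc-length element is
    ds = sqrt(36 + (dz/dθ)^2) dθ,
so the Lagrangian is L = sqrt(36 + z'^2).
L depends on z' only, not on z or θ, so ∂L/∂z = 0 and
    ∂L/∂z' = z' / sqrt(36 + z'^2).
The Euler-Lagrange equation gives
    d/dθ( z' / sqrt(36 + z'^2) ) = 0,
so z' is constant. Integrating once:
    z(θ) = a θ + b,
a helix on the cylinder (a straight line when the cylinder is unrolled). The constants a, b are determined by the endpoint conditions.
With endpoint conditions z(0) = -1 and z(2π) = 10: from z(0) = b we get b = -1, and a·2π + -1 = 10 gives a = 11/(2π), so
    z(θ) = (11/(2π)) θ − 1.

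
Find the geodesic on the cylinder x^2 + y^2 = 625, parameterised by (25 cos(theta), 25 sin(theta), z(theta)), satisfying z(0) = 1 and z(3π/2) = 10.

Parameterise the cylinder of radius R = 25 as
    r(θ) = (25 cos θ, 25 sin θ, z(θ)).
The arc-length element is
    ds = sqrt(625 + (dz/dθ)^2) dθ,
so the Lagrangian is L = sqrt(625 + z'^2).
L depends on z' only, not on z or θ, so ∂L/∂z = 0 and
    ∂L/∂z' = z' / sqrt(625 + z'^2).
The Euler-Lagrange equation gives
    d/dθ( z' / sqrt(625 + z'^2) ) = 0,
so z' is constant. Integrating once:
    z(θ) = a θ + b,
a helix on the cylinder (a straight line when the cylinder is unrolled). The constants a, b are determined by the endpoint conditions.
With endpoint conditions z(0) = 1 and z(3π/2) = 10: from z(0) = b we get b = 1, and a·3π/2 + 1 = 10 gives a = 6/π, so
    z(θ) = (6/π) θ + 1.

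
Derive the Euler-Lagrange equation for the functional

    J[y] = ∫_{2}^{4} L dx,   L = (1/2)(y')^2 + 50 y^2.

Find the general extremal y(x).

The Lagrangian is L = (1/2)(y')^2 + 50 y^2.
∂L/∂y = 100y.
∂L/∂y' = y'.
The Euler-Lagrange equation d/dx(∂L/∂y') − ∂L/∂y = 0 becomes:
    y'' - 100 y = 0
General solution: y(x) = A e^(10x) + B e^(-10x), where A and B are arbitrary constants fixed by the endpoint conditions.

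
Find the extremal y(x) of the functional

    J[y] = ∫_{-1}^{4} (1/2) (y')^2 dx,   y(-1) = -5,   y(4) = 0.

The Lagrangian is L = (1/2) (y')^2.
Compute ∂L/∂y = 0, ∂L/∂y' = y'.
The Euler-Lagrange equation d/dx(∂L/∂y') − ∂L/∂y = 0 reduces to
    y'' = 0.
Its general solution is
    y(x) = A x + B,
with A, B fixed by the endpoint conditions.
Applying the endpoint conditions y(-1) = -5 and y(4) = 0: solve A·-1 + B = -5 and A·4 + B = 0. Subtracting gives A(4 − -1) = 0 − -5, so A = 1, and B = -5 − A·-1 = -4. Therefore
    y(x) = x - 4.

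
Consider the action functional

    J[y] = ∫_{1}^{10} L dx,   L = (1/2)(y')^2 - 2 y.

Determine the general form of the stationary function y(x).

The Lagrangian is L = (1/2)(y')^2 - 2 y.
∂L/∂y = -2.
∂L/∂y' = y'.
The Euler-Lagrange equation d/dx(∂L/∂y') − ∂L/∂y = 0 becomes:
    y'' + 2 = 0
General solution: y(x) = -x^2 + A x + B, where A and B are arbitrary constants fixed by the endpoint conditions.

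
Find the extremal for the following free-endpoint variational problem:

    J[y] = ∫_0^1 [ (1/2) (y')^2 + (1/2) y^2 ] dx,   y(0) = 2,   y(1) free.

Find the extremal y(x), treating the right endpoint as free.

The Lagrangian L = (1/2) (y')^2 + (1/2) y^2 gives
    ∂L/∂y = 1 y,   ∂L/∂y' = y'.
Euler-Lagrange: y'' − y = 0.
With k = 1, the general solution is
    y(x) = A cosh(x) + B sinh(x).
Fixed left endpoint y(0) = 2 ⇒ A = 2.
The right endpoint x = 1 is free, so the natural (transversality) condition is ∂L/∂y' |_{x=1} = 0, i.e. y'(1) = 0.
Compute y'(x) = A k sinh(k x) + B k cosh(k x), so
    y'(1) = A k sinh(k·1) + B k cosh(k·1) = 0
    ⇒ B = −A tanh(k·1) = − 2 tanh(1·1).
Therefore the extremal is
    y(x) = 2 cosh(1 x) − 2 tanh(1·1) sinh(1 x).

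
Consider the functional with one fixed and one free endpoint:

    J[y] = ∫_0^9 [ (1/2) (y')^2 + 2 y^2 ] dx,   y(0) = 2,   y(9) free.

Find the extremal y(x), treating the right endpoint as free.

The Lagrangian L = (1/2) (y')^2 + 2 y^2 gives
    ∂L/∂y = 4 y,   ∂L/∂y' = y'.
Euler-Lagrange: y'' − 4 y = 0.
With k = 2, the general solution is
    y(x) = A cosh(2 x) + B sinh(2 x).
Fixed left endpoint y(0) = 2 ⇒ A = 2.
The right endpoint x = 9 is free, so the natural (transversality) condition is ∂L/∂y' |_{x=9} = 0, i.e. y'(9) = 0.
Compute y'(x) = A k sinh(k x) + B k cosh(k x), so
    y'(9) = A k sinh(k·9) + B k cosh(k·9) = 0
    ⇒ B = −A tanh(k·9) = − 2 tanh(2·9).
Therefore the extremal is
    y(x) = 2 cosh(2 x) − 2 tanh(2·9) sinh(2 x).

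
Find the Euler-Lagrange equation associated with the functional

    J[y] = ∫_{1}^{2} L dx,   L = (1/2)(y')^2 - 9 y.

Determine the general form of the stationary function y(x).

The Lagrangian is L = (1/2)(y')^2 - 9 y.
∂L/∂y = -9.
∂L/∂y' = y'.
The Euler-Lagrange equation d/dx(∂L/∂y') − ∂L/∂y = 0 becomes:
    y'' + 9 = 0
General solution: y(x) = -(9/2) x^2 + A x + B, where A and B are arbitrary constants fixed by the endpoint conditions.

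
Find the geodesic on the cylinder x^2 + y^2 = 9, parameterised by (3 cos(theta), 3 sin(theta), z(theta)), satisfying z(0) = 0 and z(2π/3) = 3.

Parameterise the cylinder of radius R = 3 as
    r(θ) = (3 cos θ, 3 sin θ, z(θ)).
The arc-length element is
    ds = sqrt(9 + (dz/dθ)^2) dθ,
so the Lagrangian is L = sqrt(9 + z'^2).
L depends on z' only, not on z or θ, so ∂L/∂z = 0 and
    ∂L/∂z' = z' / sqrt(9 + z'^2).
The Euler-Lagrange equation gives
    d/dθ( z' / sqrt(9 + z'^2) ) = 0,
so z' is constant. Integrating once:
    z(θ) = a θ + b,
a helix on the cylinder (a straight line when the cylinder is unrolled). The constants a, b are determined by the endpoint conditions.
With endpoint conditions z(0) = 0 and z(2π/3) = 3: from z(0) = b we get b = 0, and a·2π/3 + 0 = 3 gives a = 9/(2π), so
    z(θ) = (9/(2π)) θ.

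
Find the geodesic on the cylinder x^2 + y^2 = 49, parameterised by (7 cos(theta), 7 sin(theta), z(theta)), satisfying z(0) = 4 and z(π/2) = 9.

Parameterise the cylinder of radius R = 7 as
    r(θ) = (7 cos θ, 7 sin θ, z(θ)).
The arc-length element is
    ds = sqrt(49 + (dz/dθ)^2) dθ,
so the Lagrangian is L = sqrt(49 + z'^2).
L depends on z' only, not on z or θ, so ∂L/∂z = 0 and
    ∂L/∂z' = z' / sqrt(49 + z'^2).
The Euler-Lagrange equation gives
    d/dθ( z' / sqrt(49 + z'^2) ) = 0,
so z' is constant. Integrating once:
    z(θ) = a θ + b,
a helix on the cylinder (a straight line when the cylinder is unrolled). The constants a, b are determined by the endpoint conditions.
With endpoint conditions z(0) = 4 and z(π/2) = 9: from z(0) = b we get b = 4, and a·π/2 + 4 = 9 gives a = 10/π, so
    z(θ) = (10/π) θ + 4.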